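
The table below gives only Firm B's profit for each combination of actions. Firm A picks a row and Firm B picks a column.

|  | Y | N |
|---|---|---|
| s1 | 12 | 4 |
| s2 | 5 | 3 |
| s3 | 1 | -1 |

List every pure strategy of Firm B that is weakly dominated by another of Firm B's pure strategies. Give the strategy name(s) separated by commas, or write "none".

Y: no other strategy beats it everywhere (N at s1 (12>4)).
N: dominated, since Y does at least as well everywhere (s1: 12>4, s2: 5>3, s3: 1>-1).

N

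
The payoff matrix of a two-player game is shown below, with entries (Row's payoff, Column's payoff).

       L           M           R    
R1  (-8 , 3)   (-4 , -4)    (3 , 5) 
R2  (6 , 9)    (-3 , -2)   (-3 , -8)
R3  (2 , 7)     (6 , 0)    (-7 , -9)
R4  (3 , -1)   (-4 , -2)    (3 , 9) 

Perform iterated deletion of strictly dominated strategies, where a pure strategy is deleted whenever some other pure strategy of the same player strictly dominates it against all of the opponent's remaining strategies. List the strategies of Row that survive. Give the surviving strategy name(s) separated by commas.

Column's strategy M is strictly dominated by L (R1: 3>-4, R2: 9>-2, R3: 7>0, R4: -1>-2) and is removed.
Row's strategy R3 is strictly dominated by R2 (L: 6>2, R: -3>-7) and is removed.
Among the remaining strategies, none is strictly dominated by another pure strategy of the same player, so the elimination stops.
Surviving strategies — Row: {R1, R2, R4}; Column: {L, R}.

R1, R2, R4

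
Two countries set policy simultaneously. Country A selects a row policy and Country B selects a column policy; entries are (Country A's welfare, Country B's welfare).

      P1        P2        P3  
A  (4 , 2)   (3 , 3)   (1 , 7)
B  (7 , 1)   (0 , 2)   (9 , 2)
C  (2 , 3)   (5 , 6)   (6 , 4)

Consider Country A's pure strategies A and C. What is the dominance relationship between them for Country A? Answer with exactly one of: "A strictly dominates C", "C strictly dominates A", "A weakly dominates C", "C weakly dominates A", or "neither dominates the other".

neither dominates the other

Compare A to C across each opponent action: P1: 4>2, P2: 3<5, P3: 1<6.
A does better at P1 but worse at P2, P3; neither strategy dominates the other.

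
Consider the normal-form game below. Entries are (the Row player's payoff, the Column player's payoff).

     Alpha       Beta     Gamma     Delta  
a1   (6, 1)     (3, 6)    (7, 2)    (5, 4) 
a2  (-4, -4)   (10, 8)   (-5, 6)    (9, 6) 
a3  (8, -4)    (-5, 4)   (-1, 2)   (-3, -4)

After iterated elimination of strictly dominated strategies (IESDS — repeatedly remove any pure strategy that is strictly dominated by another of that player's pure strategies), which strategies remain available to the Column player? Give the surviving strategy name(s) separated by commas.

Beta

Column Alpha is eliminated: Beta beats it against every remaining row (a1: 6>1, a2: 8>-4, a3: 4>-4).
For the Row player, a1 strictly dominates a3 on the remaining columns (Beta: 3>-5, Gamma: 7>-1, Delta: 5>-3); eliminate a3.
Column Gamma is eliminated: Beta beats it against every remaining row (a1: 6>2, a2: 8>6).
Row a1 is eliminated: a2 beats it against every remaining column (Beta: 10>3, Delta: 9>5).
The Column player's strategy Delta is strictly dominated by Beta (a2: 8>6) and is removed.
Among the remaining strategies, none is strictly dominated by another pure strategy of the same player, so the elimination stops.
Surviving strategies — the Row player: {a2}; the Column player: {Beta}.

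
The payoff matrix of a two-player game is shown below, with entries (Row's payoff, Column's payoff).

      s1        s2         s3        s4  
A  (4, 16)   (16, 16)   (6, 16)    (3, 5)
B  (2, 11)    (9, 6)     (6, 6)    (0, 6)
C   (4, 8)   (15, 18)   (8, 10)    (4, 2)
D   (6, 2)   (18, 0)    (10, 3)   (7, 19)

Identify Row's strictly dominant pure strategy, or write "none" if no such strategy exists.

D

D vs A: s1: 6>4, s2: 18>16, s3: 10>6, s4: 7>3.
D vs B: s1: 6>2, s2: 18>9, s3: 10>6, s4: 7>0.
D vs C: s1: 6>4, s2: 18>15, s3: 10>8, s4: 7>4.
D strictly beats every other strategy against every opponent action, so it is strictly dominant.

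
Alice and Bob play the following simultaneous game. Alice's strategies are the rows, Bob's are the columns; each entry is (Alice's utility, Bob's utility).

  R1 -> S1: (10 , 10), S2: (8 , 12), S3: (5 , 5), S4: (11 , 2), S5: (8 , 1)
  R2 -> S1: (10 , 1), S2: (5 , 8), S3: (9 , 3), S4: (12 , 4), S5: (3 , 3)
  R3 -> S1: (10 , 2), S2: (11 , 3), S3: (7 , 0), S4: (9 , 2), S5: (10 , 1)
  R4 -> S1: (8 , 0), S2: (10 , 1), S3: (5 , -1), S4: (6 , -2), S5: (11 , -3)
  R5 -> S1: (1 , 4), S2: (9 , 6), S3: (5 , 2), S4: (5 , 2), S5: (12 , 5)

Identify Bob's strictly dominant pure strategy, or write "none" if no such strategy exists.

S2 vs S1: R1: 12>10, R2: 8>1, R3: 3>2, R4: 1>0, R5: 6>4.
S2 vs S3: R1: 12>5, R2: 8>3, R3: 3>0, R4: 1>-1, R5: 6>2.
S2 vs S4: R1: 12>2, R2: 8>4, R3: 3>2, R4: 1>-2, R5: 6>2.
S2 vs S5: R1: 12>1, R2: 8>3, R3: 3>1, R4: 1>-3, R5: 6>5.
S2 strictly beats every other strategy against every opponent action, so it is strictly dominant.

S2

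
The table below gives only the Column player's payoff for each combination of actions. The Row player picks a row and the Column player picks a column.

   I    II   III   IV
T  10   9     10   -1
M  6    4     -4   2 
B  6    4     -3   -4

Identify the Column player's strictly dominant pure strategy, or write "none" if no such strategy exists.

none

I fails to dominate III at T (10=10).
II fails to dominate I at T (9<10).
III fails to dominate I at T (10=10).
IV fails to dominate I at T (-1<10).
No single strategy dominates all the others.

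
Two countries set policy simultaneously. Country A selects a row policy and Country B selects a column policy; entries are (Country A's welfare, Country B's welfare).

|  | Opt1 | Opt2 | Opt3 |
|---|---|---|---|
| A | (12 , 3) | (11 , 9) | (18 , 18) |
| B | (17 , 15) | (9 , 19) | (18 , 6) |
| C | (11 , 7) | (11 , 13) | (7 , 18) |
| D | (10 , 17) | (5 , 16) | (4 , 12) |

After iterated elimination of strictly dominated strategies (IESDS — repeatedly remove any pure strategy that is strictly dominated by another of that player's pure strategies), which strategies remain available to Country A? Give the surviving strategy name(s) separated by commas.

A, B, C

For Country A, A strictly dominates D on the remaining columns (Opt1: 12>10, Opt2: 11>5, Opt3: 18>4); eliminate D.
Country B's strategy Opt1 is strictly dominated by Opt2 (A: 9>3, B: 19>15, C: 13>7) and is removed.
Among the remaining strategies, none is strictly dominated by another pure strategy of the same player, so the elimination stops.
Surviving strategies — Country A: {A, B, C}; Country B: {Opt2, Opt3}.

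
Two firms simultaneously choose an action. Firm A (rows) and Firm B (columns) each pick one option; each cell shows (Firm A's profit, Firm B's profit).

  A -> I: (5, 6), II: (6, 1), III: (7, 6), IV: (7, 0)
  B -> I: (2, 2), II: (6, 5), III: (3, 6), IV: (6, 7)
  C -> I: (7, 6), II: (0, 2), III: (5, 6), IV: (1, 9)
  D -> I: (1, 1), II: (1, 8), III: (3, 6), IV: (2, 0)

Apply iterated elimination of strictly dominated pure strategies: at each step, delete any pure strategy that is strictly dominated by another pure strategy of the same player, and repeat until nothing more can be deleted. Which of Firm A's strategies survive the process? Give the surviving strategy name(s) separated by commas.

A, C

For Firm A, A strictly dominates D on the remaining columns (I: 5>1, II: 6>1, III: 7>3, IV: 7>2); eliminate D.
Column II is eliminated: III beats it against every remaining row (A: 6>1, B: 6>5, C: 6>2).
For Firm A, A strictly dominates B on the remaining columns (I: 5>2, III: 7>3, IV: 7>6); eliminate B.
Among the remaining strategies, none is strictly dominated by another pure strategy of the same player, so the elimination stops.
Surviving strategies — Firm A: {A, C}; Firm B: {I, III, IV}.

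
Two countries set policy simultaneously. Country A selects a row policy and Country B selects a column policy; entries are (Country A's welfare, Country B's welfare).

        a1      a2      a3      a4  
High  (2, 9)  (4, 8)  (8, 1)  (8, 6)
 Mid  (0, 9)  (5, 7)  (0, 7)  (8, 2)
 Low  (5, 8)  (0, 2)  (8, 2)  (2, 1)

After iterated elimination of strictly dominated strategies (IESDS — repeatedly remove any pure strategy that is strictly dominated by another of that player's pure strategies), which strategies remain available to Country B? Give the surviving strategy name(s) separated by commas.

a1

For Country B, a1 strictly dominates a2 on the remaining rows (High: 9>8, Mid: 9>7, Low: 8>2); eliminate a2.
Country B's strategy a3 is strictly dominated by a1 (High: 9>1, Mid: 9>7, Low: 8>2) and is removed.
For Country B, a1 strictly dominates a4 on the remaining rows (High: 9>6, Mid: 9>2, Low: 8>1); eliminate a4.
Country A's strategy High is strictly dominated by Low (a1: 5>2) and is removed.
Country A's strategy Mid is strictly dominated by Low (a1: 5>0) and is removed.
Among the remaining strategies, none is strictly dominated by another pure strategy of the same player, so the elimination stops.
Surviving strategies — Country A: {Low}; Country B: {a1}.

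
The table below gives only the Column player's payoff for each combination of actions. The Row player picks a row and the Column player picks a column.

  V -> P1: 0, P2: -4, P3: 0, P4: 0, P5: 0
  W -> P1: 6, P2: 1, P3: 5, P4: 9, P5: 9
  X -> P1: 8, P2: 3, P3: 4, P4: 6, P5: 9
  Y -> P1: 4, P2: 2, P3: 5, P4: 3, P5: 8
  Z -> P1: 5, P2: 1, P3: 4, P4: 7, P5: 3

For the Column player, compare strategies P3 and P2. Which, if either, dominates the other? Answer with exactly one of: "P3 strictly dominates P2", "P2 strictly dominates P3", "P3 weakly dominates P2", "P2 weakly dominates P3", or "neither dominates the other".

Compare P3 to P2 across each opponent action: V: 0>-4, W: 5>1, X: 4>3, Y: 5>2, Z: 4>1.
P3 gives a strictly higher payoff against each opponent action, so P3 strictly dominates P2.

P3 strictly dominates P2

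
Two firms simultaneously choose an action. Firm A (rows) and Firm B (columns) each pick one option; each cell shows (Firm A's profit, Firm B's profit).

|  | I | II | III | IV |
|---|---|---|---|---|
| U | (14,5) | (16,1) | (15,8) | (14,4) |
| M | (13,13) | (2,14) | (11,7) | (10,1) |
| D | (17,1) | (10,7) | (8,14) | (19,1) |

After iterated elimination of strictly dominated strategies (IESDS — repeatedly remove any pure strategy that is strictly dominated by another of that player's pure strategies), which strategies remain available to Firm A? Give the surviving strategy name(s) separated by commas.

Firm A's strategy M is strictly dominated by U (I: 14>13, II: 16>2, III: 15>11, IV: 14>10) and is removed.
For Firm B, III strictly dominates I on the remaining rows (U: 8>5, D: 14>1); eliminate I.
Firm B's strategy II is strictly dominated by III (U: 8>1, D: 14>7) and is removed.
Column IV is eliminated: III beats it against every remaining row (U: 8>4, D: 14>1).
Row D is eliminated: U beats it against every remaining column (III: 15>8).
Among the remaining strategies, none is strictly dominated by another pure strategy of the same player, so the elimination stops.
Surviving strategies — Firm A: {U}; Firm B: {III}.

U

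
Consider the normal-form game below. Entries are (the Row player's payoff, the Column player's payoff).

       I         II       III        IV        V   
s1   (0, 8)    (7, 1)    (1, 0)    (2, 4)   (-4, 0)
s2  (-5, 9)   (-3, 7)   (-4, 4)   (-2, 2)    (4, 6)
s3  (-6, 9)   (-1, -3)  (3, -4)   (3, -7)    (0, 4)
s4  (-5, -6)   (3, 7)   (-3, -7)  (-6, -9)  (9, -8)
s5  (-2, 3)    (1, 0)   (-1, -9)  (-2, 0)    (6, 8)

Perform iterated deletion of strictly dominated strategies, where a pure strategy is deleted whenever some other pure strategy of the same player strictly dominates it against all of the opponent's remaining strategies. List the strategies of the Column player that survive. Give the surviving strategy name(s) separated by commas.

I, II, V

The Column player's strategy III is strictly dominated by I (s1: 8>0, s2: 9>4, s3: 9>-4, s4: -6>-7, s5: 3>-9) and is removed.
The Column player's strategy IV is strictly dominated by I (s1: 8>4, s2: 9>2, s3: 9>-7, s4: -6>-9, s5: 3>0) and is removed.
The Row player's strategy s2 is strictly dominated by s5 (I: -2>-5, II: 1>-3, V: 6>4) and is removed.
The Row player's strategy s3 is strictly dominated by s4 (I: -5>-6, II: 3>-1, V: 9>0) and is removed.
Among the remaining strategies, none is strictly dominated by another pure strategy of the same player, so the elimination stops.
Surviving strategies — the Row player: {s1, s4, s5}; the Column player: {I, II, V}.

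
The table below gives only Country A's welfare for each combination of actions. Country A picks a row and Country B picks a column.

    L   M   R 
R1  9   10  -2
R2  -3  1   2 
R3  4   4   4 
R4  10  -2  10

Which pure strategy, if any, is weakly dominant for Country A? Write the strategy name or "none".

none

R1 fails to dominate R2 at R (-2<2).
R2 fails to dominate R1 at L (-3<9).
R3 fails to dominate R1 at L (4<9).
R4 fails to dominate R1 at M (-2<10).
No single strategy dominates all the others.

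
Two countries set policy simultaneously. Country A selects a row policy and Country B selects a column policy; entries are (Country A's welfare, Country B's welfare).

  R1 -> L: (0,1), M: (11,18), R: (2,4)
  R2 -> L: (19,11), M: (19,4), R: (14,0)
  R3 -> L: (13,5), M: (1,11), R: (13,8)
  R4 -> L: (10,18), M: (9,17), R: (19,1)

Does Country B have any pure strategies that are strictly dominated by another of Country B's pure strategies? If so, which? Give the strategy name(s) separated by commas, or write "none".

R

Nothing dominates L: M at R2 (11>4); R at R2 (11>0).
M: no other strategy beats it everywhere (L at R1 (18>1); R at R1 (18>4)).
R is strictly dominated by M (R1: 18>4, R2: 4>0, R3: 11>8, R4: 17>1).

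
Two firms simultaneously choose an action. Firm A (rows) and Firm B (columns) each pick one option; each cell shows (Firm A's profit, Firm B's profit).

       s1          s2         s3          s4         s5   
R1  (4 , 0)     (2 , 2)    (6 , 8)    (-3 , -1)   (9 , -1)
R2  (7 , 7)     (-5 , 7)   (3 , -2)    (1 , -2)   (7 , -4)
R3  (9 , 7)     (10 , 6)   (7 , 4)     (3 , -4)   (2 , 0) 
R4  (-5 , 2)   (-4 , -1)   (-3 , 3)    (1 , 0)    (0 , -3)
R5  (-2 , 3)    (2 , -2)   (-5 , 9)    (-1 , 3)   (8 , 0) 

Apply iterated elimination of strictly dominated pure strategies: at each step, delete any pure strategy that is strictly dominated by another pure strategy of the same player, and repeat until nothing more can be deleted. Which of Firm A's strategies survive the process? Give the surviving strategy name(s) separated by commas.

R3

Row R4 is eliminated: R3 beats it against every remaining column (s1: 9>-5, s2: 10>-4, s3: 7>-3, s4: 3>1, s5: 2>0).
For Firm B, s1 strictly dominates s5 on the remaining rows (R1: 0>-1, R2: 7>-4, R3: 7>0, R5: 3>0); eliminate s5.
For Firm A, R3 strictly dominates R1 on the remaining columns (s1: 9>4, s2: 10>2, s3: 7>6, s4: 3>-3); eliminate R1.
Firm A's strategy R2 is strictly dominated by R3 (s1: 9>7, s2: 10>-5, s3: 7>3, s4: 3>1) and is removed.
For Firm A, R3 strictly dominates R5 on the remaining columns (s1: 9>-2, s2: 10>2, s3: 7>-5, s4: 3>-1); eliminate R5.
For Firm B, s1 strictly dominates s2 on the remaining rows (R3: 7>6); eliminate s2.
Column s3 is eliminated: s1 beats it against every remaining row (R3: 7>4).
For Firm B, s1 strictly dominates s4 on the remaining rows (R3: 7>-4); eliminate s4.
Among the remaining strategies, none is strictly dominated by another pure strategy of the same player, so the elimination stops.
Surviving strategies — Firm A: {R3}; Firm B: {s1}.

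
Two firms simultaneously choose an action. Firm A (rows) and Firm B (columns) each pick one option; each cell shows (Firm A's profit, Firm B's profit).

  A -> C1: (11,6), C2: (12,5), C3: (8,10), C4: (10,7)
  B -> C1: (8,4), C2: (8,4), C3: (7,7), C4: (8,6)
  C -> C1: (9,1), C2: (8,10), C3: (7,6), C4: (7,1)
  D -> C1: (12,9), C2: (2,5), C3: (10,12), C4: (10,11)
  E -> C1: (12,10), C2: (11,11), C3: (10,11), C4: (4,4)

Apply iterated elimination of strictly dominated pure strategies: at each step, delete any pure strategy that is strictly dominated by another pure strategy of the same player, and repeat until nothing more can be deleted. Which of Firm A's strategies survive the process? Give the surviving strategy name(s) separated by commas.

Row B is eliminated: A beats it against every remaining column (C1: 11>8, C2: 12>8, C3: 8>7, C4: 10>8).
Row C is eliminated: A beats it against every remaining column (C1: 11>9, C2: 12>8, C3: 8>7, C4: 10>7).
For Firm B, C3 strictly dominates C1 on the remaining rows (A: 10>6, D: 12>9, E: 11>10); eliminate C1.
Firm B's strategy C4 is strictly dominated by C3 (A: 10>7, D: 12>11, E: 11>4) and is removed.
Among the remaining strategies, none is strictly dominated by another pure strategy of the same player, so the elimination stops.
Surviving strategies — Firm A: {A, D, E}; Firm B: {C2, C3}.

A, D, E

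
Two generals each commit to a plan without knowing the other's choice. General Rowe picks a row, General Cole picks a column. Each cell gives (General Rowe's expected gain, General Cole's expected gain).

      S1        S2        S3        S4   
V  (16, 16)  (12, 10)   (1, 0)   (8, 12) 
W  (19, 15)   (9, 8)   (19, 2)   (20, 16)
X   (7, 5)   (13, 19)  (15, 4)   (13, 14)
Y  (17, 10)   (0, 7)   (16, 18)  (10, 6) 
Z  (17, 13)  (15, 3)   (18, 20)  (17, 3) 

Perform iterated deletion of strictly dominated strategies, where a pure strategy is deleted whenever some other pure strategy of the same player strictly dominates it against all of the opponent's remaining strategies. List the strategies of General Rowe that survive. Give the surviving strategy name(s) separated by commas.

W

Row V is eliminated: Z beats it against every remaining column (S1: 17>16, S2: 15>12, S3: 18>1, S4: 17>8).
Row X is eliminated: Z beats it against every remaining column (S1: 17>7, S2: 15>13, S3: 18>15, S4: 17>13).
Row Y is eliminated: W beats it against every remaining column (S1: 19>17, S2: 9>0, S3: 19>16, S4: 20>10).
For General Cole, S1 strictly dominates S2 on the remaining rows (W: 15>8, Z: 13>3); eliminate S2.
For General Rowe, W strictly dominates Z on the remaining columns (S1: 19>17, S3: 19>18, S4: 20>17); eliminate Z.
For General Cole, S4 strictly dominates S1 on the remaining rows (W: 16>15); eliminate S1.
General Cole's strategy S3 is strictly dominated by S4 (W: 16>2) and is removed.
Among the remaining strategies, none is strictly dominated by another pure strategy of the same player, so the elimination stops.
Surviving strategies — General Rowe: {W}; General Cole: {S4}.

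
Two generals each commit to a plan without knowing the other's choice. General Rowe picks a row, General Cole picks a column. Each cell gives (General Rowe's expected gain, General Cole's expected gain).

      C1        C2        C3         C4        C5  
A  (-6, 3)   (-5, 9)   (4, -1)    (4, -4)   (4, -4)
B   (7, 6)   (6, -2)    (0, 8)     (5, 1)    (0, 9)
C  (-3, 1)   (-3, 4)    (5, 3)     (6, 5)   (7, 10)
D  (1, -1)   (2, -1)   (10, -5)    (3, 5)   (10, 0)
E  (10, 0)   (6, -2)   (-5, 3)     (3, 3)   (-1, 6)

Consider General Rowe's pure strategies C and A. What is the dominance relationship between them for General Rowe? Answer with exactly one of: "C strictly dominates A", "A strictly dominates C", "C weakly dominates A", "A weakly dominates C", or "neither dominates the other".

Compare C to A across each choice by General Cole: C1: -3>-6, C2: -3>-5, C3: 5>4, C4: 6>4, C5: 7>4.
C gives a strictly higher payoff against each choice by General Cole, so C strictly dominates A.

C strictly dominates A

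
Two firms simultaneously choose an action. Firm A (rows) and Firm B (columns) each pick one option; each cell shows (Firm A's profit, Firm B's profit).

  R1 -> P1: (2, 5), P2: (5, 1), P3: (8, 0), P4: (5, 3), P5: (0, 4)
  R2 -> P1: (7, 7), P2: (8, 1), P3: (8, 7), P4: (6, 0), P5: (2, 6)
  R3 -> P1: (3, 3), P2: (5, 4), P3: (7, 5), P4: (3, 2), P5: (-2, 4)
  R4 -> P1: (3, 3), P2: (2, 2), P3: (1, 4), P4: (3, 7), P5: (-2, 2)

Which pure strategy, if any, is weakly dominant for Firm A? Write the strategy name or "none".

R2 vs R1: P1: 7>2, P2: 8>5, P3: 8=8, P4: 6>5, P5: 2>0.
R2 vs R3: P1: 7>3, P2: 8>5, P3: 8>7, P4: 6>3, P5: 2>-2.
R2 vs R4: P1: 7>3, P2: 8>2, P3: 8>1, P4: 6>3, P5: 2>-2.
R2 is at least as good as every other strategy against every opponent action, so it is weakly dominant.

R2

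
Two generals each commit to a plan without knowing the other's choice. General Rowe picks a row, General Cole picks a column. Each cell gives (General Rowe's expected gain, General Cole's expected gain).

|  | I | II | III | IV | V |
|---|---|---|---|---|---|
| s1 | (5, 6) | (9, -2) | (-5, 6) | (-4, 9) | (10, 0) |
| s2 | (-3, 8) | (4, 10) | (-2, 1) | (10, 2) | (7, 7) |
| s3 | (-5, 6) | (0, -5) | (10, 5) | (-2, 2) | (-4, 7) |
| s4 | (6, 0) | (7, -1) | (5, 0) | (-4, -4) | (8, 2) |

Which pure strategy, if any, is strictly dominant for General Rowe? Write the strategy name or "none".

none

s1 fails to dominate s2 at III (-5<-2).
s2 fails to dominate s1 at I (-3<5).
s3 fails to dominate s1 at I (-5<5).
s4 fails to dominate s1 at II (7<9).
No single strategy dominates all the others.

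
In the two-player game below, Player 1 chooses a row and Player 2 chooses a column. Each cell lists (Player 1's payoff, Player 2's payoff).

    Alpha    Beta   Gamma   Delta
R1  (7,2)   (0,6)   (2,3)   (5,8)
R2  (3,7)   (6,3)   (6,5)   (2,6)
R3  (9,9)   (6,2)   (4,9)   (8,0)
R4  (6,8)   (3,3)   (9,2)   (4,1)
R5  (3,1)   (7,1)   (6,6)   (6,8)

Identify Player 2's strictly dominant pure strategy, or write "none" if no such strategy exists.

Alpha fails to dominate Beta at R1 (2<6).
Beta fails to dominate Alpha at R2 (3<7).
Gamma fails to dominate Alpha at R2 (5<7).
Delta fails to dominate Alpha at R2 (6<7).
No single strategy dominates all the others.

none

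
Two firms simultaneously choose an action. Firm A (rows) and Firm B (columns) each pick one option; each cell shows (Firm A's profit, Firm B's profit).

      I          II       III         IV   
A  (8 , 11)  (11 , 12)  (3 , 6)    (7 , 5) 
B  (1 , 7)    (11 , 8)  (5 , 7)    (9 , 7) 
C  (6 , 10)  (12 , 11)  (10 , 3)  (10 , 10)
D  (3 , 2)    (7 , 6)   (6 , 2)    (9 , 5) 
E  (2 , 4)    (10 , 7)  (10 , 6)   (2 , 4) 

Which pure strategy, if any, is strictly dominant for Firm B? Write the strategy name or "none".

II

II vs I: A: 12>11, B: 8>7, C: 11>10, D: 6>2, E: 7>4.
II vs III: A: 12>6, B: 8>7, C: 11>3, D: 6>2, E: 7>6.
II vs IV: A: 12>5, B: 8>7, C: 11>10, D: 6>5, E: 7>4.
II strictly beats every other strategy against every opponent action, so it is strictly dominant.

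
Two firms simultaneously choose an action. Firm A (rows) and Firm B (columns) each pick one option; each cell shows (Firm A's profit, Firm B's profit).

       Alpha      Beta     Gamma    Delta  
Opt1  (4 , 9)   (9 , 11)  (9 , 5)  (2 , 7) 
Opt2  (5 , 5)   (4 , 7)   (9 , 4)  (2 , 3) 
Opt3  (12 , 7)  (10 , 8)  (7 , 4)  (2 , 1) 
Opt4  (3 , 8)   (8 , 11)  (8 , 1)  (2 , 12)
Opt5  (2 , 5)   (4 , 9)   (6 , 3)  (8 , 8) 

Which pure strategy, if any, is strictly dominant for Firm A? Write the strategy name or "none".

none

Opt1 fails to dominate Opt2 at Alpha (4<5).
Opt2 fails to dominate Opt1 at Beta (4<9).
Opt3 fails to dominate Opt1 at Gamma (7<9).
Opt4 fails to dominate Opt1 at Alpha (3<4).
Opt5 fails to dominate Opt1 at Alpha (2<4).
No single strategy dominates all the others.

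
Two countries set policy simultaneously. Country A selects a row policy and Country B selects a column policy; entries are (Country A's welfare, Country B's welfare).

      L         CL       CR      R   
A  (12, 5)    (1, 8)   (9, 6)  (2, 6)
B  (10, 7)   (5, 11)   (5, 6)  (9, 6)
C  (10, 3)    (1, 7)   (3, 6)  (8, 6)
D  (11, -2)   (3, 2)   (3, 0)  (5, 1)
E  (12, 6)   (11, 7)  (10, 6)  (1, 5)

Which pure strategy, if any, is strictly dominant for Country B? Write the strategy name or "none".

CL

CL vs L: A: 8>5, B: 11>7, C: 7>3, D: 2>-2, E: 7>6.
CL vs CR: A: 8>6, B: 11>6, C: 7>6, D: 2>0, E: 7>6.
CL vs R: A: 8>6, B: 11>6, C: 7>6, D: 2>1, E: 7>5.
CL strictly beats every other strategy against every opponent action, so it is strictly dominant.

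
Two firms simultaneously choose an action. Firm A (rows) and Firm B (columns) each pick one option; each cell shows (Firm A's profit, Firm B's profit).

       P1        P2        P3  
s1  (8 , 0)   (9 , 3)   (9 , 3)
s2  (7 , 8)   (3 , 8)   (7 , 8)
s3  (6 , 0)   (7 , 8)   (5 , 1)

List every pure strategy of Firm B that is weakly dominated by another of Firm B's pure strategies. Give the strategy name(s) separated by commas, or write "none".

P1, P3

P1: dominated, since P2 does at least as well everywhere (s1: 3>0, s2: 8=8, s3: 8>0).
P2 is not dominated — it holds its own against P1 at s1 (3>0); P3 at s3 (8>1).
P2 weakly dominates P3 — s1: 3=3, s2: 8=8, s3: 8>1.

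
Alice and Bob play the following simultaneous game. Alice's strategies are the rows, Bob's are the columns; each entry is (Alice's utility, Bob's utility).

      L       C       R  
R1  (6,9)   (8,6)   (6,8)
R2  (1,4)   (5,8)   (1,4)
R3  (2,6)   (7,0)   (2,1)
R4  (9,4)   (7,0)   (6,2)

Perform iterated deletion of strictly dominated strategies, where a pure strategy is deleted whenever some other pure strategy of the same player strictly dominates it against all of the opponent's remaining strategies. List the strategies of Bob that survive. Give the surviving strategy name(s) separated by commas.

L

For Alice, R1 strictly dominates R2 on the remaining columns (L: 6>1, C: 8>5, R: 6>1); eliminate R2.
Row R3 is eliminated: R1 beats it against every remaining column (L: 6>2, C: 8>7, R: 6>2).
For Bob, L strictly dominates C on the remaining rows (R1: 9>6, R4: 4>0); eliminate C.
For Bob, L strictly dominates R on the remaining rows (R1: 9>8, R4: 4>2); eliminate R.
Alice's strategy R1 is strictly dominated by R4 (L: 9>6) and is removed.
Among the remaining strategies, none is strictly dominated by another pure strategy of the same player, so the elimination stops.
Surviving strategies — Alice: {R4}; Bob: {L}.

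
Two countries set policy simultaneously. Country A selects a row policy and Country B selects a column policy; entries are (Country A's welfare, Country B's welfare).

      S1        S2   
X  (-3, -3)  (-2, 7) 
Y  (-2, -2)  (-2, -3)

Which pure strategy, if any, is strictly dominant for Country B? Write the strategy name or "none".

S1 fails to dominate S2 at X (-3<7).
S2 fails to dominate S1 at Y (-3<-2).
No single strategy dominates all the others.

none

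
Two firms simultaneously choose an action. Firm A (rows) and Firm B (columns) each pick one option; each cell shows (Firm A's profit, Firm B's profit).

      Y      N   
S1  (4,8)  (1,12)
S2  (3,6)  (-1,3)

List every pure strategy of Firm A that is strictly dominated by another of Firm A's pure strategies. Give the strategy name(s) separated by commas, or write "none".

S2

S1 is not dominated — it holds its own against S2 at Y (4>3).
S2: dominated, since S1 does at least as well everywhere (Y: 4>3, N: 1>-1).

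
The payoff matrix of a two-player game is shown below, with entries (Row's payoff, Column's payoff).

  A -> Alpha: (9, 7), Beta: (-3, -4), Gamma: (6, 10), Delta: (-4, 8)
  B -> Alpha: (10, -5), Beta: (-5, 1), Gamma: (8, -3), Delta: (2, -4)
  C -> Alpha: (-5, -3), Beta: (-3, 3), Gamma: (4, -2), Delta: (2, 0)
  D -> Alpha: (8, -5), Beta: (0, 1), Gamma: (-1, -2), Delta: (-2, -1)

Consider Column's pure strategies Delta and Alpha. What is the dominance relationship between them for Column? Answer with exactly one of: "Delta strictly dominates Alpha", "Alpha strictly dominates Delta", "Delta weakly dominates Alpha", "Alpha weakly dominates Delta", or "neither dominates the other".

Delta's payoffs vs Alpha's, by Row's action — A: 8>7, B: -4>-5, C: 0>-3, D: -1>-5.
Every comparison favours Delta, so Delta strictly dominates Alpha.

Delta strictly dominates Alpha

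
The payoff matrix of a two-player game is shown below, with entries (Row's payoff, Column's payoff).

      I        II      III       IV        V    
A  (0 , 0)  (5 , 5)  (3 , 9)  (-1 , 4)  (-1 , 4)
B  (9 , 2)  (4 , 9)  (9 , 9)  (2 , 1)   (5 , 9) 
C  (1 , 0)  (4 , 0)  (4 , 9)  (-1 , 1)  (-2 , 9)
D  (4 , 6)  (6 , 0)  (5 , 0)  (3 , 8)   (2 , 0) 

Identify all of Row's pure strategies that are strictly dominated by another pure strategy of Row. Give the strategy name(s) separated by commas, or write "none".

A, C

A is strictly dominated by D (I: 4>0, II: 6>5, III: 5>3, IV: 3>-1, V: 2>-1).
Nothing dominates B: A at I (9>0); C at I (9>1); D at I (9>4).
C: dominated, since D does at least as well everywhere (I: 4>1, II: 6>4, III: 5>4, IV: 3>-1, V: 2>-2).
Nothing dominates D: A at I (4>0); B at II (6>4); C at I (4>1).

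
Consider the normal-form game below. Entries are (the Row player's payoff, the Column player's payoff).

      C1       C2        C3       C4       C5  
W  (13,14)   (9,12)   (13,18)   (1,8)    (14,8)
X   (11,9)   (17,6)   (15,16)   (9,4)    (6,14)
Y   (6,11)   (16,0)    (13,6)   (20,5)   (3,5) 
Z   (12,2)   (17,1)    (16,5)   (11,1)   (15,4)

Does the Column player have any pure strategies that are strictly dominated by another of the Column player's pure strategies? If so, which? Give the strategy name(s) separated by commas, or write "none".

C2, C4, C5

C1 is not dominated — it holds its own against C2 at W (14>12); C3 at Y (11>6); C4 at W (14>8); C5 at W (14>8).
C2: dominated, since C1 does at least as well everywhere (W: 14>12, X: 9>6, Y: 11>0, Z: 2>1).
C3: no other strategy beats it everywhere (C1 at W (18>14); C2 at W (18>12); C4 at W (18>8); C5 at W (18>8)).
C1 strictly dominates C4 — W: 14>8, X: 9>4, Y: 11>5, Z: 2>1.
C5 is strictly dominated by C3 (W: 18>8, X: 16>14, Y: 6>5, Z: 5>4).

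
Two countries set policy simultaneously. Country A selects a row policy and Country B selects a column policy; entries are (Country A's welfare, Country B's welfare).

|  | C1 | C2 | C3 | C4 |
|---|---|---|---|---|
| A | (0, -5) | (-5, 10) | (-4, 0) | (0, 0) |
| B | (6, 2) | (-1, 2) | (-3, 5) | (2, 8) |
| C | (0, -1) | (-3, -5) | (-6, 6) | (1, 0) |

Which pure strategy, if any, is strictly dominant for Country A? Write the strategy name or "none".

B vs A: C1: 6>0, C2: -1>-5, C3: -3>-4, C4: 2>0.
B vs C: C1: 6>0, C2: -1>-3, C3: -3>-6, C4: 2>1.
B strictly beats every other strategy against every opponent action, so it is strictly dominant.

B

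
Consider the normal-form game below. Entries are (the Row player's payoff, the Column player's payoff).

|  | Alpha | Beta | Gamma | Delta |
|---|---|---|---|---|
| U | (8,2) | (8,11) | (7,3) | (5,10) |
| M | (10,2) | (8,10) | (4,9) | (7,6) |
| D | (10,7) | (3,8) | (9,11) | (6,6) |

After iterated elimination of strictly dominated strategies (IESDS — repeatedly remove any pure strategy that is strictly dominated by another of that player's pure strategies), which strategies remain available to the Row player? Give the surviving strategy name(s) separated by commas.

For the Column player, Beta strictly dominates Alpha on the remaining rows (U: 11>2, M: 10>2, D: 8>7); eliminate Alpha.
The Column player's strategy Delta is strictly dominated by Beta (U: 11>10, M: 10>6, D: 8>6) and is removed.
Among the remaining strategies, none is strictly dominated by another pure strategy of the same player, so the elimination stops.
Surviving strategies — the Row player: {U, M, D}; the Column player: {Beta, Gamma}.

U, M, D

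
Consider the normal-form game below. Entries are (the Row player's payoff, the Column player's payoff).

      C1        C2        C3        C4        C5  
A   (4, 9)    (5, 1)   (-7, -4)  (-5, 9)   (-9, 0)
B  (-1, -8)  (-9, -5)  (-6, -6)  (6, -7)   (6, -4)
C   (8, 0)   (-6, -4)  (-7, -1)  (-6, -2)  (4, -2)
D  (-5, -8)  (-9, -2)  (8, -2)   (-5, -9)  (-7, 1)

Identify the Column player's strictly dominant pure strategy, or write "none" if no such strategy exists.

C1 fails to dominate C2 at B (-8<-5).
C2 fails to dominate C1 at A (1<9).
C3 fails to dominate C1 at A (-4<9).
C4 fails to dominate C1 at A (9=9).
C5 fails to dominate C1 at A (0<9).
No single strategy dominates all the others.

none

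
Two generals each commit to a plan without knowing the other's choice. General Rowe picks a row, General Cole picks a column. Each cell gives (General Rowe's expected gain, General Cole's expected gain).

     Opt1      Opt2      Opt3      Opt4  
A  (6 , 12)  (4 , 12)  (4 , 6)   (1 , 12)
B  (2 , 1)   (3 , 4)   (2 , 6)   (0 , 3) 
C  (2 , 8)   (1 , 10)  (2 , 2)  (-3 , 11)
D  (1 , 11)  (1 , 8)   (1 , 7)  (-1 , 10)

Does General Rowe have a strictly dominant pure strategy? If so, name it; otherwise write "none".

A vs B: Opt1: 6>2, Opt2: 4>3, Opt3: 4>2, Opt4: 1>0.
A vs C: Opt1: 6>2, Opt2: 4>1, Opt3: 4>2, Opt4: 1>-3.
A vs D: Opt1: 6>1, Opt2: 4>1, Opt3: 4>1, Opt4: 1>-1.
A strictly beats every other strategy against every opponent action, so it is strictly dominant.

A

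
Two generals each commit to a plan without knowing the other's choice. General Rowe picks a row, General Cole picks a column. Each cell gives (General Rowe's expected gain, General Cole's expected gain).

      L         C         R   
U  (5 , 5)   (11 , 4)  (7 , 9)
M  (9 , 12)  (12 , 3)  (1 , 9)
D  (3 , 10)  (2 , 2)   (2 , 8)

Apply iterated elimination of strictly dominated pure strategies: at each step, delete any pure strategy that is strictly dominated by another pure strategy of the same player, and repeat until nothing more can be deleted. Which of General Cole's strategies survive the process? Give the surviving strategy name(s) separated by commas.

L, R

General Rowe's strategy D is strictly dominated by U (L: 5>3, C: 11>2, R: 7>2) and is removed.
Column C is eliminated: L beats it against every remaining row (U: 5>4, M: 12>3).
Among the remaining strategies, none is strictly dominated by another pure strategy of the same player, so the elimination stops.
Surviving strategies — General Rowe: {U, M}; General Cole: {L, R}.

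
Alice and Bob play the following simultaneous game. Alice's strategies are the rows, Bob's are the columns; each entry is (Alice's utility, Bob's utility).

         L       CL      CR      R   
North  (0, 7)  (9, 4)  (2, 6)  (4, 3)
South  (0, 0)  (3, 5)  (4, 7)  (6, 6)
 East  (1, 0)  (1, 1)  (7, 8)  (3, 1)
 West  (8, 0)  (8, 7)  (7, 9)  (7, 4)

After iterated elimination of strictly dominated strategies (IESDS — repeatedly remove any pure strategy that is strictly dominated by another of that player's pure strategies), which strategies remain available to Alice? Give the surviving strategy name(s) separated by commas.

East, West

Alice's strategy South is strictly dominated by West (L: 8>0, CL: 8>3, CR: 7>4, R: 7>6) and is removed.
Bob's strategy CL is strictly dominated by CR (North: 6>4, East: 8>1, West: 9>7) and is removed.
For Alice, West strictly dominates North on the remaining columns (L: 8>0, CR: 7>2, R: 7>4); eliminate North.
Bob's strategy L is strictly dominated by CR (East: 8>0, West: 9>0) and is removed.
For Bob, CR strictly dominates R on the remaining rows (East: 8>1, West: 9>4); eliminate R.
Among the remaining strategies, none is strictly dominated by another pure strategy of the same player, so the elimination stops.
Surviving strategies — Alice: {East, West}; Bob: {CR}.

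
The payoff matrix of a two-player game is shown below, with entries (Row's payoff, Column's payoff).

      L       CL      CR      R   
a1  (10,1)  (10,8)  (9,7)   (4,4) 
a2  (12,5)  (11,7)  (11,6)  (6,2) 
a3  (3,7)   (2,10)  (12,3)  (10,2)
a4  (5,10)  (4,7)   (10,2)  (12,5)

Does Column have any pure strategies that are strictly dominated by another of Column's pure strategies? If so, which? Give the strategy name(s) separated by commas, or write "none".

L: no other strategy beats it everywhere (CL at a4 (10>7); CR at a3 (7>3); R at a2 (5>2)).
CL is not dominated — it holds its own against L at a1 (8>1); CR at a1 (8>7); R at a1 (8>4).
CL strictly dominates CR — a1: 8>7, a2: 7>6, a3: 10>3, a4: 7>2.
R: dominated, since CL does at least as well everywhere (a1: 8>4, a2: 7>2, a3: 10>2, a4: 7>5).

CR, R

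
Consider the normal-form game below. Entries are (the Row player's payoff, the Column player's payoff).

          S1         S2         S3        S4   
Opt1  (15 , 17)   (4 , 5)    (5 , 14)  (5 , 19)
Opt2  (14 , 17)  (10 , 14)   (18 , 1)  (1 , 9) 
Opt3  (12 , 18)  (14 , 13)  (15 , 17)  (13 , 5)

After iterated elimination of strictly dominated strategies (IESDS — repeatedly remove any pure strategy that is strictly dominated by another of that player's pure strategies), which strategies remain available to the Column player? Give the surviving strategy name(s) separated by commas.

S1, S4

The Column player's strategy S2 is strictly dominated by S1 (Opt1: 17>5, Opt2: 17>14, Opt3: 18>13) and is removed.
Column S3 is eliminated: S1 beats it against every remaining row (Opt1: 17>14, Opt2: 17>1, Opt3: 18>17).
For the Row player, Opt1 strictly dominates Opt2 on the remaining columns (S1: 15>14, S4: 5>1); eliminate Opt2.
Among the remaining strategies, none is strictly dominated by another pure strategy of the same player, so the elimination stops.
Surviving strategies — the Row player: {Opt1, Opt3}; the Column player: {S1, S4}.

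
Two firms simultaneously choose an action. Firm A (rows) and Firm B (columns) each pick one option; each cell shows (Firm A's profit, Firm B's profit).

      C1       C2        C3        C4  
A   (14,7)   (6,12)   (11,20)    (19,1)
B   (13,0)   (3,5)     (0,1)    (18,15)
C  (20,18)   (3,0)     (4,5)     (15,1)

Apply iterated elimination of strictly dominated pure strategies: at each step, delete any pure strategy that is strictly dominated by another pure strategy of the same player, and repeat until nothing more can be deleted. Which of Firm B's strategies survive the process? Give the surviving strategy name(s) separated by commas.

C1, C3

Firm A's strategy B is strictly dominated by A (C1: 14>13, C2: 6>3, C3: 11>0, C4: 19>18) and is removed.
Column C2 is eliminated: C3 beats it against every remaining row (A: 20>12, C: 5>0).
Firm B's strategy C4 is strictly dominated by C1 (A: 7>1, C: 18>1) and is removed.
Among the remaining strategies, none is strictly dominated by another pure strategy of the same player, so the elimination stops.
Surviving strategies — Firm A: {A, C}; Firm B: {C1, C3}.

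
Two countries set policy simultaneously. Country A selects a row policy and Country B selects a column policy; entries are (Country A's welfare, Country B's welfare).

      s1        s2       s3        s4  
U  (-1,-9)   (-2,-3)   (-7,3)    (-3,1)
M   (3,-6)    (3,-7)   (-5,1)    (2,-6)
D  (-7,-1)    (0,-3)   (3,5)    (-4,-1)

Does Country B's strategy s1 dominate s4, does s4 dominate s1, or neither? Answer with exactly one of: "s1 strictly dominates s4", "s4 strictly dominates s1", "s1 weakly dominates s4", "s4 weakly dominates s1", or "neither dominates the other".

s1's payoffs vs s4's, by Country A's action — U: -9<1, M: -6=-6, D: -1=-1.
s4 is at least as good everywhere and strictly better somewhere (tied at M, D), so s4 weakly dominates s1.

s4 weakly dominates s1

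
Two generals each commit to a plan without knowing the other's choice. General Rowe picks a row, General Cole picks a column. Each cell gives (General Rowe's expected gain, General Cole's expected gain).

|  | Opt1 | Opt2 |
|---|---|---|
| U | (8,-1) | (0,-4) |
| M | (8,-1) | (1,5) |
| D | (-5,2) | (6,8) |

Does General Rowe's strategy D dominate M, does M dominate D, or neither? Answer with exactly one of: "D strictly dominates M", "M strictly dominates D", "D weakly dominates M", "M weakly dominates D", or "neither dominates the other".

neither dominates the other

Compare D to M across each choice by General Cole: Opt1: -5<8, Opt2: 6>1.
D does better at Opt2 but worse at Opt1; neither strategy dominates the other.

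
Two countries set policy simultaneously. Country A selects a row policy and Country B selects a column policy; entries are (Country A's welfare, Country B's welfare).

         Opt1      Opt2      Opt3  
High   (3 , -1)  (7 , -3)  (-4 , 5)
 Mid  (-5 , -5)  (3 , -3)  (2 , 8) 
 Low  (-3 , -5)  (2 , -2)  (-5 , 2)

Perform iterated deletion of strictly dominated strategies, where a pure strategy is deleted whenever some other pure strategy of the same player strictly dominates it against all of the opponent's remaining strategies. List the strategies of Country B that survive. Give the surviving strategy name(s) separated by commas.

Opt3

For Country A, High strictly dominates Low on the remaining columns (Opt1: 3>-3, Opt2: 7>2, Opt3: -4>-5); eliminate Low.
Column Opt1 is eliminated: Opt3 beats it against every remaining row (High: 5>-1, Mid: 8>-5).
For Country B, Opt3 strictly dominates Opt2 on the remaining rows (High: 5>-3, Mid: 8>-3); eliminate Opt2.
For Country A, Mid strictly dominates High on the remaining columns (Opt3: 2>-4); eliminate High.
Among the remaining strategies, none is strictly dominated by another pure strategy of the same player, so the elimination stops.
Surviving strategies — Country A: {Mid}; Country B: {Opt3}.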